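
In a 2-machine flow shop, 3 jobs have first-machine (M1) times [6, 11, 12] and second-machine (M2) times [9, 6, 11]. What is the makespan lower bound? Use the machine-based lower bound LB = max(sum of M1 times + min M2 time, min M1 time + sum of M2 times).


LB1 = sum(M1 times) + min(M2 times) = 29 + 6 = 35
LB2 = min(M1 times) + sum(M2 times) = 6 + 26 = 32
Lower bound = max(LB1, LB2) = max(35, 32) = 35

35


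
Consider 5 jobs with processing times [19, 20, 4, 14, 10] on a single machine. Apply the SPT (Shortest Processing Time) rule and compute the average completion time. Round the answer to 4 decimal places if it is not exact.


Sort jobs by processing time (SPT order): [4, 10, 14, 19, 20]
Compute completion times sequentially:
  Job 1: processing = 4, completes at 4
  Job 2: processing = 10, completes at 14
  Job 3: processing = 14, completes at 28
  Job 4: processing = 19, completes at 47
  Job 5: processing = 20, completes at 67
Sum of completion times = 160
Average completion time = 160/5 = 32.0

32.0


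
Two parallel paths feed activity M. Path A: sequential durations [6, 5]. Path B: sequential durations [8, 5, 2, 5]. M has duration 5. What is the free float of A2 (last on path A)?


ES(A2) = sum of predecessors on chain A = 6
EF(A2) = ES + duration = 6 + 5 = 11
Successor of A2 is M. ES(M) = max(sum(A), sum(B)) = max(11, 20) = 20
Free float = ES(successor) - EF(current) = 20 - 11 = 9

9


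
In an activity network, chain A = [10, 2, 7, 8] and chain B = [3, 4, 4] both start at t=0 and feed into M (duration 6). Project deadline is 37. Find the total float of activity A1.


Forward pass: ES(A1) = sum of predecessors on chain A = 0
EF = ES + duration = 0 + 10 = 10
Backward pass: LF(M) = deadline = 37; LS(M) = 37 - 6 = 31
LF(A1) = LS(M) - sum(successors on chain A) = 31 - 17 = 14
LS = LF - duration = 14 - 10 = 4
Total float = LS - ES = 4 - 0 = 4

4


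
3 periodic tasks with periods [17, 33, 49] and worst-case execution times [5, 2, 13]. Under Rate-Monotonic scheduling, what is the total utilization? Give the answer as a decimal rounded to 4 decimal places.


Compute individual utilizations (exact fractions):
  Task 1: C/T = 5/17 (approx. 0.2941)
  Task 2: C/T = 2/33 (approx. 0.0606)
  Task 3: C/T = 13/49 (approx. 0.2653)
Total utilization U = 5/17 + 2/33 + 13/49 = 17044/27489
Rounded to 4 decimal places: U = 0.6200
RM (Liu & Layland) bound for 3 tasks = 0.779763; compare with U = 17044/27489 (approx. 0.620030)
U <= bound, so schedulable by RM sufficient condition.

0.6200


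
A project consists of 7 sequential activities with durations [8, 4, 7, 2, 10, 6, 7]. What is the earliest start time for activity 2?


Activity 2 starts after activities 1 through 1 complete.
Predecessor durations: [8]
ES = 8 = 8

8


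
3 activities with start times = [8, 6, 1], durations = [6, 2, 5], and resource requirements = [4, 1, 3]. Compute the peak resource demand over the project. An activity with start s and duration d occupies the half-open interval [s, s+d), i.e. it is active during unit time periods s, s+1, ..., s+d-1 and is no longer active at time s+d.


Each activity i is active on [start_i, start_i + duration_i).
Compute total resource usage per time slot:
  t=0: active resources = [], total = 0
  t=1: active resources = [3], total = 3
  t=2: active resources = [3], total = 3
  t=3: active resources = [3], total = 3
  t=4: active resources = [3], total = 3
  t=5: active resources = [3], total = 3
  t=6: active resources = [1], total = 1
  t=7: active resources = [1], total = 1
  t=8: active resources = [4], total = 4
  t=9: active resources = [4], total = 4
  t=10: active resources = [4], total = 4
  t=11: active resources = [4], total = 4
  t=12: active resources = [4], total = 4
  t=13: active resources = [4], total = 4
Peak resource demand = 4

4


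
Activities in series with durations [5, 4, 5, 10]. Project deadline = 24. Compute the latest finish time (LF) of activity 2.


LF(activity 2) = deadline - sum of successor durations
Successors: activities 3 through 4 with durations [5, 10]
Sum of successor durations = 15
LF = 24 - 15 = 9

9


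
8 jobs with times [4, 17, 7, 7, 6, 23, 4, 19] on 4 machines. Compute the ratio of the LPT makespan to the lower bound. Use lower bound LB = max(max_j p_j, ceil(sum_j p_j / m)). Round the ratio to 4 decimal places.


LPT order: [23, 19, 17, 7, 7, 6, 4, 4]
Machine loads after assignment: [23, 23, 21, 20]
LPT makespan = 23
Lower bound = max(max_job, ceil(total/4)) = max(23, 22) = 23
Ratio = 23 / 23 = 1.0

1.0


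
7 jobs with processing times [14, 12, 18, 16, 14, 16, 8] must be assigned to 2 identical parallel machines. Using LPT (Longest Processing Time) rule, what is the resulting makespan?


Sort jobs in decreasing order (LPT): [18, 16, 16, 14, 14, 12, 8]
Assign each job to the least loaded machine:
  Machine 1: jobs [18, 14, 14], load = 46
  Machine 2: jobs [16, 16, 12, 8], load = 52
Makespan = max load = 52

52


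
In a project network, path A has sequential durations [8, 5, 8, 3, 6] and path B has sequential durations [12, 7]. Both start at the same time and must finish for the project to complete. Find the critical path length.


Path A total = 8 + 5 + 8 + 3 + 6 = 30
Path B total = 12 + 7 = 19
Critical path = longest path = max(30, 19) = 30

30


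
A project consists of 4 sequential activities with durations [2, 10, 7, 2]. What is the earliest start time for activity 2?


Activity 2 starts after activities 1 through 1 complete.
Predecessor durations: [2]
ES = 2 = 2

2


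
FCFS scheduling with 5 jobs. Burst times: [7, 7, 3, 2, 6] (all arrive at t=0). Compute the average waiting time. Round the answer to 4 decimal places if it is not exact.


FCFS order (as given): [7, 7, 3, 2, 6]
Waiting times:
  Job 1: wait = 0
  Job 2: wait = 7
  Job 3: wait = 14
  Job 4: wait = 17
  Job 5: wait = 19
Sum of waiting times = 57
Average waiting time = 57/5 = 11.4

11.4


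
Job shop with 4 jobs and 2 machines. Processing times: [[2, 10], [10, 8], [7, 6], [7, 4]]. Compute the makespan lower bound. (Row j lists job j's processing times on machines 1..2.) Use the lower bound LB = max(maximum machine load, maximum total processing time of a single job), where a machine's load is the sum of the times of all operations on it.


Machine loads:
  Machine 1: 2 + 10 + 7 + 7 = 26
  Machine 2: 10 + 8 + 6 + 4 = 28
Max machine load = 28
Job totals:
  Job 1: 12
  Job 2: 18
  Job 3: 13
  Job 4: 11
Max job total = 18
Lower bound = max(28, 18) = 28

28


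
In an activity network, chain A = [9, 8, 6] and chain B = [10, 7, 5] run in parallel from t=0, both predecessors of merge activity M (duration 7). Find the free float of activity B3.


ES(B3) = sum of predecessors on chain B = 17
EF(B3) = ES + duration = 17 + 5 = 22
Successor of B3 is M. ES(M) = max(sum(A), sum(B)) = max(23, 22) = 23
Free float = ES(successor) - EF(current) = 23 - 22 = 1

1


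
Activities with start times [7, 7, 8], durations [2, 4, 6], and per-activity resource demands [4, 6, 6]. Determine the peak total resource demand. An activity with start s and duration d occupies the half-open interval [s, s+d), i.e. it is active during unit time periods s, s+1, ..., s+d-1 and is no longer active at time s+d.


Each activity i is active on [start_i, start_i + duration_i).
Compute total resource usage per time slot:
  t=0: active resources = [], total = 0
  t=1: active resources = [], total = 0
  t=2: active resources = [], total = 0
  t=3: active resources = [], total = 0
  t=4: active resources = [], total = 0
  t=5: active resources = [], total = 0
  t=6: active resources = [], total = 0
  t=7: active resources = [4, 6], total = 10
  t=8: active resources = [4, 6, 6], total = 16
  t=9: active resources = [6, 6], total = 12
  t=10: active resources = [6, 6], total = 12
  t=11: active resources = [6], total = 6
  t=12: active resources = [6], total = 6
  t=13: active resources = [6], total = 6
Peak resource demand = 16

16


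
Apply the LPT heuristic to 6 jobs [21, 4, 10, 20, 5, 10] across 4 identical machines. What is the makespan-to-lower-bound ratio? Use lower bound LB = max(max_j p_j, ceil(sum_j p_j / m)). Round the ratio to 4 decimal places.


LPT order: [21, 20, 10, 10, 5, 4]
Machine loads after assignment: [21, 20, 15, 14]
LPT makespan = 21
Lower bound = max(max_job, ceil(total/4)) = max(21, 18) = 21
Ratio = 21 / 21 = 1.0

1.0


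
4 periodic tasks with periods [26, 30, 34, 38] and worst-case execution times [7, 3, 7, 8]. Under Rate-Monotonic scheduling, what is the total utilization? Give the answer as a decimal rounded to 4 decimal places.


Compute individual utilizations (exact fractions):
  Task 1: C/T = 7/26 (approx. 0.2692)
  Task 2: C/T = 3/30 = 1/10 (approx. 0.1)
  Task 3: C/T = 7/34 (approx. 0.2059)
  Task 4: C/T = 8/38 = 4/19 (approx. 0.2105)
Total utilization U = 7/26 + 1/10 + 7/34 + 4/19 = 32989/41990
Rounded to 4 decimal places: U = 0.7856
RM (Liu & Layland) bound for 4 tasks = 0.756828; compare with U = 32989/41990 (approx. 0.785639)
bound < U <= 1, so the RM sufficient condition is not met (inconclusive; an exact test such as response-time analysis is needed).

0.7856


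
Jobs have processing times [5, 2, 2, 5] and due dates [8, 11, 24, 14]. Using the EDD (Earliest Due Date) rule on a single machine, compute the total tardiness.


Sort by due date (EDD order): [(5, 8), (2, 11), (5, 14), (2, 24)]
Compute completion times and tardiness:
  Job 1: p=5, d=8, C=5, tardiness=max(0,5-8)=0
  Job 2: p=2, d=11, C=7, tardiness=max(0,7-11)=0
  Job 3: p=5, d=14, C=12, tardiness=max(0,12-14)=0
  Job 4: p=2, d=24, C=14, tardiness=max(0,14-24)=0
Total tardiness = 0

0


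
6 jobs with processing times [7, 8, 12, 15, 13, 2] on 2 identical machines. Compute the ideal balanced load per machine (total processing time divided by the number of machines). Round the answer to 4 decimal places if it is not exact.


Total processing time = 7 + 8 + 12 + 15 + 13 + 2 = 57
Number of machines = 2
Ideal balanced load = 57 / 2 = 28.5

28.5


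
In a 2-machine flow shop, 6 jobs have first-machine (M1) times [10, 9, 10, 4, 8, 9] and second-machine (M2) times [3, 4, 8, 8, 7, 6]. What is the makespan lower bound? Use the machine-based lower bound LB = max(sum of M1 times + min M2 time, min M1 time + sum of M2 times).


LB1 = sum(M1 times) + min(M2 times) = 50 + 3 = 53
LB2 = min(M1 times) + sum(M2 times) = 4 + 36 = 40
Lower bound = max(LB1, LB2) = max(53, 40) = 53

53


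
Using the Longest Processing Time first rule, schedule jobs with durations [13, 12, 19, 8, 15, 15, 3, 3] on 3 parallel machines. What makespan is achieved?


Sort jobs in decreasing order (LPT): [19, 15, 15, 13, 12, 8, 3, 3]
Assign each job to the least loaded machine:
  Machine 1: jobs [19, 8, 3], load = 30
  Machine 2: jobs [15, 13], load = 28
  Machine 3: jobs [15, 12, 3], load = 30
Makespan = max load = 30

30


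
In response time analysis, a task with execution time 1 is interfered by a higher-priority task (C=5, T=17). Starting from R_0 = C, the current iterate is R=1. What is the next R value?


R_next = C + ceil(R_prev / T_hp) * C_hp
ceil(1 / 17) = ceil(0.0588) = 1
Interference = 1 * 5 = 5
R_next = 1 + 5 = 6

6


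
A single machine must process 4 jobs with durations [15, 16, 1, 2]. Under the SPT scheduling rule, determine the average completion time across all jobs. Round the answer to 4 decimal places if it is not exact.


Sort jobs by processing time (SPT order): [1, 2, 15, 16]
Compute completion times sequentially:
  Job 1: processing = 1, completes at 1
  Job 2: processing = 2, completes at 3
  Job 3: processing = 15, completes at 18
  Job 4: processing = 16, completes at 34
Sum of completion times = 56
Average completion time = 56/4 = 14.0

14.0


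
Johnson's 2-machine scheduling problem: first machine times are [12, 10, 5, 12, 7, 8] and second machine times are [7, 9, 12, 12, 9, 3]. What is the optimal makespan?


Apply Johnson's rule:
  Group 1 (a <= b): [(3, 5, 12), (5, 7, 9), (4, 12, 12)]
  Group 2 (a > b): [(2, 10, 9), (1, 12, 7), (6, 8, 3)]
Optimal job order: [3, 5, 4, 2, 1, 6]
Schedule:
  Job 3: M1 done at 5, M2 done at 17
  Job 5: M1 done at 12, M2 done at 26
  Job 4: M1 done at 24, M2 done at 38
  Job 2: M1 done at 34, M2 done at 47
  Job 1: M1 done at 46, M2 done at 54
  Job 6: M1 done at 54, M2 done at 57
Makespan = 57

57


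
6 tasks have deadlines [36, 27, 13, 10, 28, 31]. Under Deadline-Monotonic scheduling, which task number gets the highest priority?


Sort tasks by relative deadline (ascending):
  Task 4: deadline = 10
  Task 3: deadline = 13
  Task 2: deadline = 27
  Task 5: deadline = 28
  Task 6: deadline = 31
  Task 1: deadline = 36
Priority order (highest first): [4, 3, 2, 5, 6, 1]
Highest priority task = 4

4


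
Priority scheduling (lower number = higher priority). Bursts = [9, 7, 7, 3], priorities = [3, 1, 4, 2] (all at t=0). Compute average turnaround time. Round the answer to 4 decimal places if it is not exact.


Sort by priority (ascending = highest first):
Order: [(1, 7), (2, 3), (3, 9), (4, 7)]
Completion times:
  Priority 1, burst=7, C=7
  Priority 2, burst=3, C=10
  Priority 3, burst=9, C=19
  Priority 4, burst=7, C=26
Average turnaround = 62/4 = 15.5

15.5


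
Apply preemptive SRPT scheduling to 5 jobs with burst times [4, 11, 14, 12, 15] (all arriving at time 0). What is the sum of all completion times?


Since all jobs arrive at t=0, SRPT equals SPT ordering.
SPT order: [4, 11, 12, 14, 15]
Completion times:
  Job 1: p=4, C=4
  Job 2: p=11, C=15
  Job 3: p=12, C=27
  Job 4: p=14, C=41
  Job 5: p=15, C=56
Total completion time = 4 + 15 + 27 + 41 + 56 = 143

143


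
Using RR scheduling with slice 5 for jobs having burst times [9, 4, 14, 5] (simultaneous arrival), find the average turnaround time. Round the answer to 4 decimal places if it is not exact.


Time quantum = 5
Execution trace:
  J1 runs 5 units, time = 5
  J2 runs 4 units, time = 9
  J3 runs 5 units, time = 14
  J4 runs 5 units, time = 19
  J1 runs 4 units, time = 23
  J3 runs 5 units, time = 28
  J3 runs 4 units, time = 32
Finish times: [23, 9, 32, 19]
Average turnaround = 83/4 = 20.75

20.75


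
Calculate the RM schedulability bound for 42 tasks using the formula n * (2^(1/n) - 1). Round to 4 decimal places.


Compute 2^(1/42) = 1.0166404394
Subtract 1: 1.0166404394 - 1 = 0.0166404394
Multiply by n: 42 * 0.0166404394 = 0.6988984548
Round to 4 dp: 0.6989

0.6989


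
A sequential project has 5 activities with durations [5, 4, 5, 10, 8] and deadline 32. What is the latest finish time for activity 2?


LF(activity 2) = deadline - sum of successor durations
Successors: activities 3 through 5 with durations [5, 10, 8]
Sum of successor durations = 23
LF = 32 - 23 = 9

9


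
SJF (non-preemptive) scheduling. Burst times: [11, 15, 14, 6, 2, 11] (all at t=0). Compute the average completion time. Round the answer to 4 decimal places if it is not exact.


SJF order (ascending): [2, 6, 11, 11, 14, 15]
Completion times:
  Job 1: burst=2, C=2
  Job 2: burst=6, C=8
  Job 3: burst=11, C=19
  Job 4: burst=11, C=30
  Job 5: burst=14, C=44
  Job 6: burst=15, C=59
Average completion = 162/6 = 27.0

27.0


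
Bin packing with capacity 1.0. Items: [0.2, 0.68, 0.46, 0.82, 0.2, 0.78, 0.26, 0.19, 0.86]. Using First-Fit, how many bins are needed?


Place items sequentially using First-Fit:
  Item 0.2 -> new Bin 1
  Item 0.68 -> Bin 1 (now 0.88)
  Item 0.46 -> new Bin 2
  Item 0.82 -> new Bin 3
  Item 0.2 -> Bin 2 (now 0.66)
  Item 0.78 -> new Bin 4
  Item 0.26 -> Bin 2 (now 0.92)
  Item 0.19 -> Bin 4 (now 0.97)
  Item 0.86 -> new Bin 5
Total bins used = 5

5


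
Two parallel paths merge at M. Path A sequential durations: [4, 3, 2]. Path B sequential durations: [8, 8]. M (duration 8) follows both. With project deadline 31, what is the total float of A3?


Forward pass: ES(A3) = sum of predecessors on chain A = 7
EF = ES + duration = 7 + 2 = 9
Backward pass: LF(M) = deadline = 31; LS(M) = 31 - 8 = 23
LF(A3) = LS(M) - sum(successors on chain A) = 23 - 0 = 23
LS = LF - duration = 23 - 2 = 21
Total float = LS - ES = 21 - 7 = 14

14


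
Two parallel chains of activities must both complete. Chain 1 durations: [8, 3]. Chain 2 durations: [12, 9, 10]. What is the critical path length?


Path A total = 8 + 3 = 11
Path B total = 12 + 9 + 10 = 31
Critical path = longest path = max(11, 31) = 31

31


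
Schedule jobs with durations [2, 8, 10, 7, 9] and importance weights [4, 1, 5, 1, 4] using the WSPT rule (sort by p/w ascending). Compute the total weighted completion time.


Compute p/w ratios and sort ascending (WSPT): [(2, 4), (10, 5), (9, 4), (7, 1), (8, 1)]
Compute weighted completion times:
  Job (p=2,w=4): C=2, w*C=4*2=8
  Job (p=10,w=5): C=12, w*C=5*12=60
  Job (p=9,w=4): C=21, w*C=4*21=84
  Job (p=7,w=1): C=28, w*C=1*28=28
  Job (p=8,w=1): C=36, w*C=1*36=36
Total weighted completion time = 216

216


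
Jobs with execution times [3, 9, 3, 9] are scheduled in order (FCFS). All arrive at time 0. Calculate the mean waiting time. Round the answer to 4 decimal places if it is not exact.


FCFS order (as given): [3, 9, 3, 9]
Waiting times:
  Job 1: wait = 0
  Job 2: wait = 3
  Job 3: wait = 12
  Job 4: wait = 15
Sum of waiting times = 30
Average waiting time = 30/4 = 7.5

7.5


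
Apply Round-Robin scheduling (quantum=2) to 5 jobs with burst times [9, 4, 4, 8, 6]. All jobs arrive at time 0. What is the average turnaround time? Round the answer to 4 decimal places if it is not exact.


Time quantum = 2
Execution trace:
  J1 runs 2 units, time = 2
  J2 runs 2 units, time = 4
  J3 runs 2 units, time = 6
  J4 runs 2 units, time = 8
  J5 runs 2 units, time = 10
  J1 runs 2 units, time = 12
  J2 runs 2 units, time = 14
  J3 runs 2 units, time = 16
  J4 runs 2 units, time = 18
  J5 runs 2 units, time = 20
  J1 runs 2 units, time = 22
  J4 runs 2 units, time = 24
  J5 runs 2 units, time = 26
  J1 runs 2 units, time = 28
  J4 runs 2 units, time = 30
  J1 runs 1 units, time = 31
Finish times: [31, 14, 16, 30, 26]
Average turnaround = 117/5 = 23.4

23.4


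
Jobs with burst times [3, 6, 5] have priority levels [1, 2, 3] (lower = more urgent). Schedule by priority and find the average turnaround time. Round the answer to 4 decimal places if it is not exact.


Sort by priority (ascending = highest first):
Order: [(1, 3), (2, 6), (3, 5)]
Completion times:
  Priority 1, burst=3, C=3
  Priority 2, burst=6, C=9
  Priority 3, burst=5, C=14
Average turnaround = 26/3 = 8.6667

8.6667


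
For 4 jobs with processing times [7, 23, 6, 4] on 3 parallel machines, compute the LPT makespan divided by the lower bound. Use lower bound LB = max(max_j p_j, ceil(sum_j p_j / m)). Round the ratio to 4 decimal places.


LPT order: [23, 7, 6, 4]
Machine loads after assignment: [23, 7, 10]
LPT makespan = 23
Lower bound = max(max_job, ceil(total/3)) = max(23, 14) = 23
Ratio = 23 / 23 = 1.0

1.0


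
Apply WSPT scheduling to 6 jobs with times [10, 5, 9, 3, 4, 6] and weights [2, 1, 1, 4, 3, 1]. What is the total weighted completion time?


Compute p/w ratios and sort ascending (WSPT): [(3, 4), (4, 3), (10, 2), (5, 1), (6, 1), (9, 1)]
Compute weighted completion times:
  Job (p=3,w=4): C=3, w*C=4*3=12
  Job (p=4,w=3): C=7, w*C=3*7=21
  Job (p=10,w=2): C=17, w*C=2*17=34
  Job (p=5,w=1): C=22, w*C=1*22=22
  Job (p=6,w=1): C=28, w*C=1*28=28
  Job (p=9,w=1): C=37, w*C=1*37=37
Total weighted completion time = 154

154


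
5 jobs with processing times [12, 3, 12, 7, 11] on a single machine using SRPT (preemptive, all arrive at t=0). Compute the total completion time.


Since all jobs arrive at t=0, SRPT equals SPT ordering.
SPT order: [3, 7, 11, 12, 12]
Completion times:
  Job 1: p=3, C=3
  Job 2: p=7, C=10
  Job 3: p=11, C=21
  Job 4: p=12, C=33
  Job 5: p=12, C=45
Total completion time = 3 + 10 + 21 + 33 + 45 = 112

112


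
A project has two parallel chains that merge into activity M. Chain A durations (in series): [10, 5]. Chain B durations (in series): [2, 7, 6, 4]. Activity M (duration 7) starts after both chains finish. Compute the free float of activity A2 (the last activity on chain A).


ES(A2) = sum of predecessors on chain A = 10
EF(A2) = ES + duration = 10 + 5 = 15
Successor of A2 is M. ES(M) = max(sum(A), sum(B)) = max(15, 19) = 19
Free float = ES(successor) - EF(current) = 19 - 15 = 4

4


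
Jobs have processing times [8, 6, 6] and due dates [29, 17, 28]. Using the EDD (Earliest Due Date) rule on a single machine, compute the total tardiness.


Sort by due date (EDD order): [(6, 17), (6, 28), (8, 29)]
Compute completion times and tardiness:
  Job 1: p=6, d=17, C=6, tardiness=max(0,6-17)=0
  Job 2: p=6, d=28, C=12, tardiness=max(0,12-28)=0
  Job 3: p=8, d=29, C=20, tardiness=max(0,20-29)=0
Total tardiness = 0

0


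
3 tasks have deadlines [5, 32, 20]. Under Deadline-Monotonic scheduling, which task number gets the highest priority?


Sort tasks by relative deadline (ascending):
  Task 1: deadline = 5
  Task 3: deadline = 20
  Task 2: deadline = 32
Priority order (highest first): [1, 3, 2]
Highest priority task = 1

1


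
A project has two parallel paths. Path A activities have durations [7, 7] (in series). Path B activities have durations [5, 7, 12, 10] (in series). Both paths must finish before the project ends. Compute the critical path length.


Path A total = 7 + 7 = 14
Path B total = 5 + 7 + 12 + 10 = 34
Critical path = longest path = max(14, 34) = 34

34


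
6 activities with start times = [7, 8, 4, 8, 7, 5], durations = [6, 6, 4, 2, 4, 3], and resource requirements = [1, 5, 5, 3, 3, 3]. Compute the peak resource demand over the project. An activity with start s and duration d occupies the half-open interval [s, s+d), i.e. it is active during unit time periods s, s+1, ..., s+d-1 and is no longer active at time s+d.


Each activity i is active on [start_i, start_i + duration_i).
Compute total resource usage per time slot:
  t=0: active resources = [], total = 0
  t=1: active resources = [], total = 0
  t=2: active resources = [], total = 0
  t=3: active resources = [], total = 0
  t=4: active resources = [5], total = 5
  t=5: active resources = [5, 3], total = 8
  t=6: active resources = [5, 3], total = 8
  t=7: active resources = [1, 5, 3, 3], total = 12
  t=8: active resources = [1, 5, 3, 3], total = 12
  t=9: active resources = [1, 5, 3, 3], total = 12
  t=10: active resources = [1, 5, 3], total = 9
  t=11: active resources = [1, 5], total = 6
  t=12: active resources = [1, 5], total = 6
  t=13: active resources = [5], total = 5
Peak resource demand = 12

12


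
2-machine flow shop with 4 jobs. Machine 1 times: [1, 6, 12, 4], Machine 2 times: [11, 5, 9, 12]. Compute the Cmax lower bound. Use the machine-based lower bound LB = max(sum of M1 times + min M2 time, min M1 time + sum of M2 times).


LB1 = sum(M1 times) + min(M2 times) = 23 + 5 = 28
LB2 = min(M1 times) + sum(M2 times) = 1 + 37 = 38
Lower bound = max(LB1, LB2) = max(28, 38) = 38

38


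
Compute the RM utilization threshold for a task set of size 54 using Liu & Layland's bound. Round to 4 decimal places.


Compute 2^(1/54) = 1.0129187947
Subtract 1: 1.0129187947 - 1 = 0.0129187947
Multiply by n: 54 * 0.0129187947 = 0.6976149138
Round to 4 dp: 0.6976

0.6976


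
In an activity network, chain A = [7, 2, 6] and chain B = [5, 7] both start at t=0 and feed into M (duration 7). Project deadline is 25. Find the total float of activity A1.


Forward pass: ES(A1) = sum of predecessors on chain A = 0
EF = ES + duration = 0 + 7 = 7
Backward pass: LF(M) = deadline = 25; LS(M) = 25 - 7 = 18
LF(A1) = LS(M) - sum(successors on chain A) = 18 - 8 = 10
LS = LF - duration = 10 - 7 = 3
Total float = LS - ES = 3 - 0 = 3

3


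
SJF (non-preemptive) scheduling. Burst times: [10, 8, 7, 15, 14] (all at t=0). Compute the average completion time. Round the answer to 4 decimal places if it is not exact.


SJF order (ascending): [7, 8, 10, 14, 15]
Completion times:
  Job 1: burst=7, C=7
  Job 2: burst=8, C=15
  Job 3: burst=10, C=25
  Job 4: burst=14, C=39
  Job 5: burst=15, C=54
Average completion = 140/5 = 28.0

28.0


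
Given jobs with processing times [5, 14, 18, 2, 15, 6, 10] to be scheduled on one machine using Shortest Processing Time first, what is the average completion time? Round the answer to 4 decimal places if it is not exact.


Sort jobs by processing time (SPT order): [2, 5, 6, 10, 14, 15, 18]
Compute completion times sequentially:
  Job 1: processing = 2, completes at 2
  Job 2: processing = 5, completes at 7
  Job 3: processing = 6, completes at 13
  Job 4: processing = 10, completes at 23
  Job 5: processing = 14, completes at 37
  Job 6: processing = 15, completes at 52
  Job 7: processing = 18, completes at 70
Sum of completion times = 204
Average completion time = 204/7 = 29.1429

29.1429


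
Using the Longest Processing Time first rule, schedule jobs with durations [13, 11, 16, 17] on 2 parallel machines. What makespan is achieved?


Sort jobs in decreasing order (LPT): [17, 16, 13, 11]
Assign each job to the least loaded machine:
  Machine 1: jobs [17, 11], load = 28
  Machine 2: jobs [16, 13], load = 29
Makespan = max load = 29

29


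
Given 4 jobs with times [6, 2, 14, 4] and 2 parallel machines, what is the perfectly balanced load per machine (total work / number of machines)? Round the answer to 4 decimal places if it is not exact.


Total processing time = 6 + 2 + 14 + 4 = 26
Number of machines = 2
Ideal balanced load = 26 / 2 = 13.0

13.0


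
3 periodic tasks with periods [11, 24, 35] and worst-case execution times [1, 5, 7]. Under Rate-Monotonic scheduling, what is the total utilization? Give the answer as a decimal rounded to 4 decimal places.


Compute individual utilizations (exact fractions):
  Task 1: C/T = 1/11 (approx. 0.0909)
  Task 2: C/T = 5/24 (approx. 0.2083)
  Task 3: C/T = 7/35 = 1/5 (approx. 0.2)
Total utilization U = 1/11 + 5/24 + 1/5 = 659/1320
Rounded to 4 decimal places: U = 0.4992
RM (Liu & Layland) bound for 3 tasks = 0.779763; compare with U = 659/1320 (approx. 0.499242)
U <= bound, so schedulable by RM sufficient condition.

0.4992


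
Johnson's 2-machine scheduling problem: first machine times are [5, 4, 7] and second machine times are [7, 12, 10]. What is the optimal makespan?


Apply Johnson's rule:
  Group 1 (a <= b): [(2, 4, 12), (1, 5, 7), (3, 7, 10)]
  Group 2 (a > b): []
Optimal job order: [2, 1, 3]
Schedule:
  Job 2: M1 done at 4, M2 done at 16
  Job 1: M1 done at 9, M2 done at 23
  Job 3: M1 done at 16, M2 done at 33
Makespan = 33

33


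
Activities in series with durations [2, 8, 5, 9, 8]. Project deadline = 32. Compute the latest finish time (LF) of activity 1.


LF(activity 1) = deadline - sum of successor durations
Successors: activities 2 through 5 with durations [8, 5, 9, 8]
Sum of successor durations = 30
LF = 32 - 30 = 2

2


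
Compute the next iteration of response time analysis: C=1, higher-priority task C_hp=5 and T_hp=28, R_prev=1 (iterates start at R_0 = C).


R_next = C + ceil(R_prev / T_hp) * C_hp
ceil(1 / 28) = ceil(0.0357) = 1
Interference = 1 * 5 = 5
R_next = 1 + 5 = 6

6


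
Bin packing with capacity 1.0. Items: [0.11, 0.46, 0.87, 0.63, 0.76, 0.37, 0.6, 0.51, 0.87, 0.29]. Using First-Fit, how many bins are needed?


Place items sequentially using First-Fit:
  Item 0.11 -> new Bin 1
  Item 0.46 -> Bin 1 (now 0.57)
  Item 0.87 -> new Bin 2
  Item 0.63 -> new Bin 3
  Item 0.76 -> new Bin 4
  Item 0.37 -> Bin 1 (now 0.94)
  Item 0.6 -> new Bin 5
  Item 0.51 -> new Bin 6
  Item 0.87 -> new Bin 7
  Item 0.29 -> Bin 3 (now 0.92)
Total bins used = 7

7


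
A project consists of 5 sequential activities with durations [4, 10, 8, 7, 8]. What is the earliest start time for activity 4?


Activity 4 starts after activities 1 through 3 complete.
Predecessor durations: [4, 10, 8]
ES = 4 + 10 + 8 = 22

22


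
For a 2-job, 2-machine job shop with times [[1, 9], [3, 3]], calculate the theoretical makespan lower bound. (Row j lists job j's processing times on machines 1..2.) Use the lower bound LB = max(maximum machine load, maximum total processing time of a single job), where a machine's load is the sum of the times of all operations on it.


Machine loads:
  Machine 1: 1 + 3 = 4
  Machine 2: 9 + 3 = 12
Max machine load = 12
Job totals:
  Job 1: 10
  Job 2: 6
Max job total = 10
Lower bound = max(12, 10) = 12

12


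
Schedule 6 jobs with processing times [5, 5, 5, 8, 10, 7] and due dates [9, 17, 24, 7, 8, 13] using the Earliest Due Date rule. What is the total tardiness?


Sort by due date (EDD order): [(8, 7), (10, 8), (5, 9), (7, 13), (5, 17), (5, 24)]
Compute completion times and tardiness:
  Job 1: p=8, d=7, C=8, tardiness=max(0,8-7)=1
  Job 2: p=10, d=8, C=18, tardiness=max(0,18-8)=10
  Job 3: p=5, d=9, C=23, tardiness=max(0,23-9)=14
  Job 4: p=7, d=13, C=30, tardiness=max(0,30-13)=17
  Job 5: p=5, d=17, C=35, tardiness=max(0,35-17)=18
  Job 6: p=5, d=24, C=40, tardiness=max(0,40-24)=16
Total tardiness = 76

76


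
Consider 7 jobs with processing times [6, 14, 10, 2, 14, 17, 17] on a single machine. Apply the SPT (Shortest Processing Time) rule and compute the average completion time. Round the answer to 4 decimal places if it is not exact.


Sort jobs by processing time (SPT order): [2, 6, 10, 14, 14, 17, 17]
Compute completion times sequentially:
  Job 1: processing = 2, completes at 2
  Job 2: processing = 6, completes at 8
  Job 3: processing = 10, completes at 18
  Job 4: processing = 14, completes at 32
  Job 5: processing = 14, completes at 46
  Job 6: processing = 17, completes at 63
  Job 7: processing = 17, completes at 80
Sum of completion times = 249
Average completion time = 249/7 = 35.5714

35.5714


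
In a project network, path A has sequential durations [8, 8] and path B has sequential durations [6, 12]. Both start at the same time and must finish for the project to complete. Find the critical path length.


Path A total = 8 + 8 = 16
Path B total = 6 + 12 = 18
Critical path = longest path = max(16, 18) = 18

18


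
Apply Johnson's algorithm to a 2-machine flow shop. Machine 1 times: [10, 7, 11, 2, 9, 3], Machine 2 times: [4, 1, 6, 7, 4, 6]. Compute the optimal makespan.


Apply Johnson's rule:
  Group 1 (a <= b): [(4, 2, 7), (6, 3, 6)]
  Group 2 (a > b): [(3, 11, 6), (1, 10, 4), (5, 9, 4), (2, 7, 1)]
Optimal job order: [4, 6, 3, 1, 5, 2]
Schedule:
  Job 4: M1 done at 2, M2 done at 9
  Job 6: M1 done at 5, M2 done at 15
  Job 3: M1 done at 16, M2 done at 22
  Job 1: M1 done at 26, M2 done at 30
  Job 5: M1 done at 35, M2 done at 39
  Job 2: M1 done at 42, M2 done at 43
Makespan = 43

43


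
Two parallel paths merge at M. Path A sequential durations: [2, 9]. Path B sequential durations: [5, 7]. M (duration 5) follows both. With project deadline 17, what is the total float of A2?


Forward pass: ES(A2) = sum of predecessors on chain A = 2
EF = ES + duration = 2 + 9 = 11
Backward pass: LF(M) = deadline = 17; LS(M) = 17 - 5 = 12
LF(A2) = LS(M) - sum(successors on chain A) = 12 - 0 = 12
LS = LF - duration = 12 - 9 = 3
Total float = LS - ES = 3 - 2 = 1

1


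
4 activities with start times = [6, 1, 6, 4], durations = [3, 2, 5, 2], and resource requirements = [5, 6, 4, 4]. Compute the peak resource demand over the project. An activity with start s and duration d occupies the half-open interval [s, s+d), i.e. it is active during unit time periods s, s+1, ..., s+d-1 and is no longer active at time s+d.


Each activity i is active on [start_i, start_i + duration_i).
Compute total resource usage per time slot:
  t=0: active resources = [], total = 0
  t=1: active resources = [6], total = 6
  t=2: active resources = [6], total = 6
  t=3: active resources = [], total = 0
  t=4: active resources = [4], total = 4
  t=5: active resources = [4], total = 4
  t=6: active resources = [5, 4], total = 9
  t=7: active resources = [5, 4], total = 9
  t=8: active resources = [5, 4], total = 9
  t=9: active resources = [4], total = 4
  t=10: active resources = [4], total = 4
Peak resource demand = 9

9


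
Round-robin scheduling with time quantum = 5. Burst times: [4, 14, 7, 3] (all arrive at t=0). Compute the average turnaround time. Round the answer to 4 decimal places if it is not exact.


Time quantum = 5
Execution trace:
  J1 runs 4 units, time = 4
  J2 runs 5 units, time = 9
  J3 runs 5 units, time = 14
  J4 runs 3 units, time = 17
  J2 runs 5 units, time = 22
  J3 runs 2 units, time = 24
  J2 runs 4 units, time = 28
Finish times: [4, 28, 24, 17]
Average turnaround = 73/4 = 18.25

18.25


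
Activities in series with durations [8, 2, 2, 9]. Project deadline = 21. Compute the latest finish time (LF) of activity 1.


LF(activity 1) = deadline - sum of successor durations
Successors: activities 2 through 4 with durations [2, 2, 9]
Sum of successor durations = 13
LF = 21 - 13 = 8

8


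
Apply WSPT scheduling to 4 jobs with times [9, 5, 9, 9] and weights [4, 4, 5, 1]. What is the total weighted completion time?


Compute p/w ratios and sort ascending (WSPT): [(5, 4), (9, 5), (9, 4), (9, 1)]
Compute weighted completion times:
  Job (p=5,w=4): C=5, w*C=4*5=20
  Job (p=9,w=5): C=14, w*C=5*14=70
  Job (p=9,w=4): C=23, w*C=4*23=92
  Job (p=9,w=1): C=32, w*C=1*32=32
Total weighted completion time = 214

214


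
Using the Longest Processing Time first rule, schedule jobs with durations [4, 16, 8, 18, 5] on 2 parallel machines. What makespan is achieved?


Sort jobs in decreasing order (LPT): [18, 16, 8, 5, 4]
Assign each job to the least loaded machine:
  Machine 1: jobs [18, 5, 4], load = 27
  Machine 2: jobs [16, 8], load = 24
Makespan = max load = 27

27


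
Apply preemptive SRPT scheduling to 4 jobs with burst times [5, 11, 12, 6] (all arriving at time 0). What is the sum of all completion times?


Since all jobs arrive at t=0, SRPT equals SPT ordering.
SPT order: [5, 6, 11, 12]
Completion times:
  Job 1: p=5, C=5
  Job 2: p=6, C=11
  Job 3: p=11, C=22
  Job 4: p=12, C=34
Total completion time = 5 + 11 + 22 + 34 = 72

72


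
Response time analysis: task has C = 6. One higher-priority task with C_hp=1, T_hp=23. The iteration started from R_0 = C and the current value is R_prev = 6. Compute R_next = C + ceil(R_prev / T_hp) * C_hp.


R_next = C + ceil(R_prev / T_hp) * C_hp
ceil(6 / 23) = ceil(0.2609) = 1
Interference = 1 * 1 = 1
R_next = 6 + 1 = 7

7


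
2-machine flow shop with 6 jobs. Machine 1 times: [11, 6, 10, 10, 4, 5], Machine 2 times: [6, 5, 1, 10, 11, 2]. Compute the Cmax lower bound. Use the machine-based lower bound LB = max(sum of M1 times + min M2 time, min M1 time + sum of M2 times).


LB1 = sum(M1 times) + min(M2 times) = 46 + 1 = 47
LB2 = min(M1 times) + sum(M2 times) = 4 + 35 = 39
Lower bound = max(LB1, LB2) = max(47, 39) = 47

47


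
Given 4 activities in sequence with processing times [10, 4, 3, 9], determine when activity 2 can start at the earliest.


Activity 2 starts after activities 1 through 1 complete.
Predecessor durations: [10]
ES = 10 = 10

10


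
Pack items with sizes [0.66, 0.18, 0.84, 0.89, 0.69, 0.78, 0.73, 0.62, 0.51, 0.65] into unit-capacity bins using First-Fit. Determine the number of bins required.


Place items sequentially using First-Fit:
  Item 0.66 -> new Bin 1
  Item 0.18 -> Bin 1 (now 0.84)
  Item 0.84 -> new Bin 2
  Item 0.89 -> new Bin 3
  Item 0.69 -> new Bin 4
  Item 0.78 -> new Bin 5
  Item 0.73 -> new Bin 6
  Item 0.62 -> new Bin 7
  Item 0.51 -> new Bin 8
  Item 0.65 -> new Bin 9
Total bins used = 9

9


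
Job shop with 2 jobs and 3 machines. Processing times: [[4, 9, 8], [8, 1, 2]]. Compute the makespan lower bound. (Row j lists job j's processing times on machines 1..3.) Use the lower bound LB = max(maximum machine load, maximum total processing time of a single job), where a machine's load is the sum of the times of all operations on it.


Machine loads:
  Machine 1: 4 + 8 = 12
  Machine 2: 9 + 1 = 10
  Machine 3: 8 + 2 = 10
Max machine load = 12
Job totals:
  Job 1: 21
  Job 2: 11
Max job total = 21
Lower bound = max(12, 21) = 21

21


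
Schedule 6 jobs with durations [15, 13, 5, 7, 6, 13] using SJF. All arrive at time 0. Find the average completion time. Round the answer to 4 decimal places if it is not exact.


SJF order (ascending): [5, 6, 7, 13, 13, 15]
Completion times:
  Job 1: burst=5, C=5
  Job 2: burst=6, C=11
  Job 3: burst=7, C=18
  Job 4: burst=13, C=31
  Job 5: burst=13, C=44
  Job 6: burst=15, C=59
Average completion = 168/6 = 28.0

28.0


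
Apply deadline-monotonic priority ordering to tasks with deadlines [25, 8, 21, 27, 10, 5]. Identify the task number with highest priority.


Sort tasks by relative deadline (ascending):
  Task 6: deadline = 5
  Task 2: deadline = 8
  Task 5: deadline = 10
  Task 3: deadline = 21
  Task 1: deadline = 25
  Task 4: deadline = 27
Priority order (highest first): [6, 2, 5, 3, 1, 4]
Highest priority task = 6

6


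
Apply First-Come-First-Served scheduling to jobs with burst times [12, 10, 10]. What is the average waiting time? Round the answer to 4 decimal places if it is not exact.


FCFS order (as given): [12, 10, 10]
Waiting times:
  Job 1: wait = 0
  Job 2: wait = 12
  Job 3: wait = 22
Sum of waiting times = 34
Average waiting time = 34/3 = 11.3333

11.3333


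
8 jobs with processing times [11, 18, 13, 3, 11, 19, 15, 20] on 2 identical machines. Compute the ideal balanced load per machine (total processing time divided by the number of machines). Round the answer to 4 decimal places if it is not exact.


Total processing time = 11 + 18 + 13 + 3 + 11 + 19 + 15 + 20 = 110
Number of machines = 2
Ideal balanced load = 110 / 2 = 55.0

55.0


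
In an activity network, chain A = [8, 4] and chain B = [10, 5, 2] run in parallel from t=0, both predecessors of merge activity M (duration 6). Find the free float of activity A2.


ES(A2) = sum of predecessors on chain A = 8
EF(A2) = ES + duration = 8 + 4 = 12
Successor of A2 is M. ES(M) = max(sum(A), sum(B)) = max(12, 17) = 17
Free float = ES(successor) - EF(current) = 17 - 12 = 5

5


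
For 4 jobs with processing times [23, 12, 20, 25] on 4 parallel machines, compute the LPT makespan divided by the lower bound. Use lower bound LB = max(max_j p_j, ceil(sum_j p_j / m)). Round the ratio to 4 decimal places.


LPT order: [25, 23, 20, 12]
Machine loads after assignment: [25, 23, 20, 12]
LPT makespan = 25
Lower bound = max(max_job, ceil(total/4)) = max(25, 20) = 25
Ratio = 25 / 25 = 1.0

1.0


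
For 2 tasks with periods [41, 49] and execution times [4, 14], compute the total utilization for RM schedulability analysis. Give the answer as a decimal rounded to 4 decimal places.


Compute individual utilizations (exact fractions):
  Task 1: C/T = 4/41 (approx. 0.0976)
  Task 2: C/T = 14/49 = 2/7 (approx. 0.2857)
Total utilization U = 4/41 + 2/7 = 110/287
Rounded to 4 decimal places: U = 0.3833
RM (Liu & Layland) bound for 2 tasks = 0.828427; compare with U = 110/287 (approx. 0.383275)
U <= bound, so schedulable by RM sufficient condition.

0.3833


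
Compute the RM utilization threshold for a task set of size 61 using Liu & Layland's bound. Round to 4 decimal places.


Compute 2^(1/61) = 1.0114278734
Subtract 1: 1.0114278734 - 1 = 0.0114278734
Multiply by n: 61 * 0.0114278734 = 0.6971002774
Round to 4 dp: 0.6971

0.6971


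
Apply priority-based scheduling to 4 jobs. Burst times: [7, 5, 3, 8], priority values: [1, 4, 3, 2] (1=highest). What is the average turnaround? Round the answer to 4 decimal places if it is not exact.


Sort by priority (ascending = highest first):
Order: [(1, 7), (2, 8), (3, 3), (4, 5)]
Completion times:
  Priority 1, burst=7, C=7
  Priority 2, burst=8, C=15
  Priority 3, burst=3, C=18
  Priority 4, burst=5, C=23
Average turnaround = 63/4 = 15.75

15.75


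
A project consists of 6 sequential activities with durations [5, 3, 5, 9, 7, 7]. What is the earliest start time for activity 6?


Activity 6 starts after activities 1 through 5 complete.
Predecessor durations: [5, 3, 5, 9, 7]
ES = 5 + 3 + 5 + 9 + 7 = 29

29
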